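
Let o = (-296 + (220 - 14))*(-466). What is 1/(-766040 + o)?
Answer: -1/724100 ≈ -1.3810e-6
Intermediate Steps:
o = 41940 (o = (-296 + 206)*(-466) = -90*(-466) = 41940)
1/(-766040 + o) = 1/(-766040 + 41940) = 1/(-724100) = -1/724100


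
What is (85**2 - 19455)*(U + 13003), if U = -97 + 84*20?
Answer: -178386780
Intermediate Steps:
U = 1583 (U = -97 + 1680 = 1583)
(85**2 - 19455)*(U + 13003) = (85**2 - 19455)*(1583 + 13003) = (7225 - 19455)*14586 = -12230*14586 = -178386780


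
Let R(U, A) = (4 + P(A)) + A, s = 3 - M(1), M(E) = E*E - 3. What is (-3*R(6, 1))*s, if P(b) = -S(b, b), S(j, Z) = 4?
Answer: -15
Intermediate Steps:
M(E) = -3 + E² (M(E) = E² - 3 = -3 + E²)
P(b) = -4 (P(b) = -1*4 = -4)
s = 5 (s = 3 - (-3 + 1²) = 3 - (-3 + 1) = 3 - 1*(-2) = 3 + 2 = 5)
R(U, A) = A (R(U, A) = (4 - 4) + A = 0 + A = A)
(-3*R(6, 1))*s = -3*1*5 = -3*5 = -15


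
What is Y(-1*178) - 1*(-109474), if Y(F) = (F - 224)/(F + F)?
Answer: 19486573/178 ≈ 1.0948e+5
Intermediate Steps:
Y(F) = (-224 + F)/(2*F) (Y(F) = (-224 + F)/((2*F)) = (-224 + F)*(1/(2*F)) = (-224 + F)/(2*F))
Y(-1*178) - 1*(-109474) = (-224 - 1*178)/(2*((-1*178))) - 1*(-109474) = (1/2)*(-224 - 178)/(-178) + 109474 = (1/2)*(-1/178)*(-402) + 109474 = 201/178 + 109474 = 19486573/178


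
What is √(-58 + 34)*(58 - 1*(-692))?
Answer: 1500*I*√6 ≈ 3674.2*I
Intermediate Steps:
√(-58 + 34)*(58 - 1*(-692)) = √(-24)*(58 + 692) = (2*I*√6)*750 = 1500*I*√6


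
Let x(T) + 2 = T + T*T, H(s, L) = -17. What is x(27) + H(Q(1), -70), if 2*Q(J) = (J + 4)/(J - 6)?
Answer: 737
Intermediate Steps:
Q(J) = (4 + J)/(2*(-6 + J)) (Q(J) = ((J + 4)/(J - 6))/2 = ((4 + J)/(-6 + J))/2 = (4 + J)/(2*(-6 + J)))
x(T) = -2 + T + T² (x(T) = -2 + (T + T*T) = -2 + (T + T²) = -2 + T + T²)
x(27) + H(Q(1), -70) = (-2 + 27 + 27²) - 17 = (-2 + 27 + 729) - 17 = 754 - 17 = 737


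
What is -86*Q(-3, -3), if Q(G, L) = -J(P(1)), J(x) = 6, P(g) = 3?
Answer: 516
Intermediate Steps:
Q(G, L) = -6 (Q(G, L) = -1*6 = -6)
-86*Q(-3, -3) = -86*(-6) = 516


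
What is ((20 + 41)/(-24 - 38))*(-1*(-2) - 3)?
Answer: 61/62 ≈ 0.98387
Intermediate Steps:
((20 + 41)/(-24 - 38))*(-1*(-2) - 3) = (61/(-62))*(2 - 3) = (61*(-1/62))*(-1) = -61/62*(-1) = 61/62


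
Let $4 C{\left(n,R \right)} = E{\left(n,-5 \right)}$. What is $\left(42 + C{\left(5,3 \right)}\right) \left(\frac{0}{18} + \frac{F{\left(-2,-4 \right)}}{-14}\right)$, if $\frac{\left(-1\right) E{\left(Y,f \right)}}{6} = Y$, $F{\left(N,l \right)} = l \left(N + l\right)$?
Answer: $- \frac{414}{7} \approx -59.143$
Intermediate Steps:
$E{\left(Y,f \right)} = - 6 Y$
$C{\left(n,R \right)} = - \frac{3 n}{2}$ ($C{\left(n,R \right)} = \frac{\left(-6\right) n}{4} = - \frac{3 n}{2}$)
$\left(42 + C{\left(5,3 \right)}\right) \left(\frac{0}{18} + \frac{F{\left(-2,-4 \right)}}{-14}\right) = \left(42 - \frac{15}{2}\right) \left(\frac{0}{18} + \frac{\left(-4\right) \left(-2 - 4\right)}{-14}\right) = \left(42 - \frac{15}{2}\right) \left(0 \cdot \frac{1}{18} + \left(-4\right) \left(-6\right) \left(- \frac{1}{14}\right)\right) = \frac{69 \left(0 + 24 \left(- \frac{1}{14}\right)\right)}{2} = \frac{69 \left(0 - \frac{12}{7}\right)}{2} = \frac{69}{2} \left(- \frac{12}{7}\right) = - \frac{414}{7}$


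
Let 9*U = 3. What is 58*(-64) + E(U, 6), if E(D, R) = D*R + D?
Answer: -11129/3 ≈ -3709.7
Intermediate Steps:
U = 1/3 (U = (1/9)*3 = 1/3 ≈ 0.33333)
E(D, R) = D + D*R
58*(-64) + E(U, 6) = 58*(-64) + (1 + 6)/3 = -3712 + (1/3)*7 = -3712 + 7/3 = -11129/3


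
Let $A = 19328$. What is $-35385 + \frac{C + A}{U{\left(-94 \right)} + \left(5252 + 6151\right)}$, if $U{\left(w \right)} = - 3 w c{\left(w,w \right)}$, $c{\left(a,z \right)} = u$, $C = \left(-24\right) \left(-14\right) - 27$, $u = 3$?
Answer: $- \frac{433411228}{12249} \approx -35383.0$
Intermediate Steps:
$C = 309$ ($C = 336 - 27 = 309$)
$c{\left(a,z \right)} = 3$
$U{\left(w \right)} = - 9 w$ ($U{\left(w \right)} = - 3 w 3 = - 9 w$)
$-35385 + \frac{C + A}{U{\left(-94 \right)} + \left(5252 + 6151\right)} = -35385 + \frac{309 + 19328}{\left(-9\right) \left(-94\right) + \left(5252 + 6151\right)} = -35385 + \frac{19637}{846 + 11403} = -35385 + \frac{19637}{12249} = - \frac{433411228}{12249}$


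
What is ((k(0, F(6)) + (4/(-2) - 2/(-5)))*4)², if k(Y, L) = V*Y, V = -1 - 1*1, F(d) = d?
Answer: 1024/25 ≈ 40.960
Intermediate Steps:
V = -2 (V = -1 - 1 = -2)
k(Y, L) = -2*Y
((k(0, F(6)) + (4/(-2) - 2/(-5)))*4)² = ((-2*0 + (4/(-2) - 2/(-5)))*4)² = ((0 + (4*(-½) - 2*(-⅕)))*4)² = ((0 + (-2 + ⅖))*4)² = ((0 - 8/5)*4)² = (-8/5*4)² = (-32/5)² = 1024/25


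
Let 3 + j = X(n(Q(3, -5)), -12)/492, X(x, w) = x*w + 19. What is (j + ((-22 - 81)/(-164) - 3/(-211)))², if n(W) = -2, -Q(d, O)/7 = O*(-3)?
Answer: 3471802084/673558209 ≈ 5.1544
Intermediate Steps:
Q(d, O) = 21*O (Q(d, O) = -7*O*(-3) = -(-21)*O = 21*O)
X(x, w) = 19 + w*x (X(x, w) = w*x + 19 = 19 + w*x)
j = -1433/492 (j = -3 + (19 - 12*(-2))/492 = -3 + (19 + 24)*(1/492) = -3 + 43*(1/492) = -3 + 43/492 = -1433/492 ≈ -2.9126)
(j + ((-22 - 81)/(-164) - 3/(-211)))² = (-1433/492 + ((-22 - 81)/(-164) - 3/(-211)))² = (-1433/492 + (-103*(-1/164) - 3*(-1/211)))² = (-1433/492 + (103/164 + 3/211))² = (-1433/492 + 22225/34604)² = (-58922/25953)² = 3471802084/673558209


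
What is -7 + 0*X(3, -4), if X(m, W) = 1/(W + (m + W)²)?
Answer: -7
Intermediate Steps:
X(m, W) = 1/(W + (W + m)²)
-7 + 0*X(3, -4) = -7 + 0/(-4 + (-4 + 3)²) = -7 + 0/(-4 + (-1)²) = -7 + 0/(-4 + 1) = -7 + 0/(-3) = -7 + 0*(-⅓) = -7 + 0 = -7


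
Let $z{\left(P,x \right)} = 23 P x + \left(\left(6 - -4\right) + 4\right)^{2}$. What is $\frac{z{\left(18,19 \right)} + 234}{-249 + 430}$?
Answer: $\frac{8296}{181} \approx 45.834$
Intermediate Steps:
$z{\left(P,x \right)} = 196 + 23 P x$ ($z{\left(P,x \right)} = 23 P x + \left(\left(6 + 4\right) + 4\right)^{2} = 23 P x + \left(10 + 4\right)^{2} = 23 P x + 14^{2} = 23 P x + 196 = 196 + 23 P x$)
$\frac{z{\left(18,19 \right)} + 234}{-249 + 430} = \frac{\left(196 + 23 \cdot 18 \cdot 19\right) + 234}{-249 + 430} = \frac{\left(196 + 7866\right) + 234}{181} = \left(8062 + 234\right) \frac{1}{181} = 8296 \cdot \frac{1}{181} = \frac{8296}{181}$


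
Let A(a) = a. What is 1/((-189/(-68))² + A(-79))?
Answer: -4624/329575 ≈ -0.014030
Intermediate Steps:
1/((-189/(-68))² + A(-79)) = 1/((-189/(-68))² - 79) = 1/((-189*(-1/68))² - 79) = 1/((189/68)² - 79) = 1/(35721/4624 - 79) = 1/(-329575/4624) = -4624/329575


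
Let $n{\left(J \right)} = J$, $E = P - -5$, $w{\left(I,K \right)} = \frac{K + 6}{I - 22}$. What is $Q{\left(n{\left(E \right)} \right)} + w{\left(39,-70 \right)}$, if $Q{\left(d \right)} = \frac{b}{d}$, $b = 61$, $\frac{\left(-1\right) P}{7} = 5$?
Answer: $- \frac{2957}{510} \approx -5.798$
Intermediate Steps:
$P = -35$ ($P = \left(-7\right) 5 = -35$)
$w{\left(I,K \right)} = \frac{6 + K}{-22 + I}$
$E = -30$ ($E = -35 - -5 = -35 + 5 = -30$)
$Q{\left(d \right)} = \frac{61}{d}$
$Q{\left(n{\left(E \right)} \right)} + w{\left(39,-70 \right)} = \frac{61}{-30} + \frac{6 - 70}{-22 + 39} = 61 \left(- \frac{1}{30}\right) + \frac{1}{17} \left(-64\right) = - \frac{61}{30} + \frac{1}{17} \left(-64\right) = - \frac{61}{30} - \frac{64}{17} = - \frac{2957}{510}$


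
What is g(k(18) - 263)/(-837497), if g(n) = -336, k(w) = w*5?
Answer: 336/837497 ≈ 0.00040120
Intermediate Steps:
k(w) = 5*w
g(k(18) - 263)/(-837497) = -336/(-837497) = -336*(-1/837497) = 336/837497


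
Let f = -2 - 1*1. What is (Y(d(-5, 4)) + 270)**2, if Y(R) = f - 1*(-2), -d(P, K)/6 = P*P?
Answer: 72361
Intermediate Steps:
f = -3 (f = -2 - 1 = -3)
d(P, K) = -6*P**2 (d(P, K) = -6*P*P = -6*P**2)
Y(R) = -1 (Y(R) = -3 - 1*(-2) = -3 + 2 = -1)
(Y(d(-5, 4)) + 270)**2 = (-1 + 270)**2 = 269**2 = 72361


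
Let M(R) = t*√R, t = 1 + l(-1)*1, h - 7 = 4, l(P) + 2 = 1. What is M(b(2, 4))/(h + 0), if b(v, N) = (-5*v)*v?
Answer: 0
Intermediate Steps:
l(P) = -1 (l(P) = -2 + 1 = -1)
h = 11 (h = 7 + 4 = 11)
b(v, N) = -5*v²
t = 0 (t = 1 - 1*1 = 1 - 1 = 0)
M(R) = 0 (M(R) = 0*√R = 0)
M(b(2, 4))/(h + 0) = 0/(11 + 0) = 0/11 = (1/11)*0 = 0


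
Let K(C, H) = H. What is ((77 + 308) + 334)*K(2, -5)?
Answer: -3595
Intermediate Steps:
((77 + 308) + 334)*K(2, -5) = ((77 + 308) + 334)*(-5) = (385 + 334)*(-5) = 719*(-5) = -3595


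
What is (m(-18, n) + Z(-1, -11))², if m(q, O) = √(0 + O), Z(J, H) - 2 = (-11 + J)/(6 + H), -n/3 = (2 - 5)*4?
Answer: 2704/25 ≈ 108.16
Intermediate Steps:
n = 36 (n = -3*(2 - 5)*4 = -(-9)*4 = -3*(-12) = 36)
Z(J, H) = 2 + (-11 + J)/(6 + H)
m(q, O) = √O
(m(-18, n) + Z(-1, -11))² = (√36 + (1 - 1 + 2*(-11))/(6 - 11))² = (6 + (1 - 1 - 22)/(-5))² = (6 - ⅕*(-22))² = (6 + 22/5)² = (52/5)² = 2704/25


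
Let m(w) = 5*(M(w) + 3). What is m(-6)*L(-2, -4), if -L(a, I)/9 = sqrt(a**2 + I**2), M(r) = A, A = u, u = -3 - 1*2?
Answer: 180*sqrt(5) ≈ 402.49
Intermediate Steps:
u = -5 (u = -3 - 2 = -5)
A = -5
M(r) = -5
L(a, I) = -9*sqrt(I**2 + a**2) (L(a, I) = -9*sqrt(a**2 + I**2) = -9*sqrt(I**2 + a**2))
m(w) = -10 (m(w) = 5*(-5 + 3) = 5*(-2) = -10)
m(-6)*L(-2, -4) = -(-90)*sqrt((-4)**2 + (-2)**2) = -(-90)*sqrt(16 + 4) = -(-90)*sqrt(20) = -(-90)*2*sqrt(5) = -(-180)*sqrt(5) = 180*sqrt(5)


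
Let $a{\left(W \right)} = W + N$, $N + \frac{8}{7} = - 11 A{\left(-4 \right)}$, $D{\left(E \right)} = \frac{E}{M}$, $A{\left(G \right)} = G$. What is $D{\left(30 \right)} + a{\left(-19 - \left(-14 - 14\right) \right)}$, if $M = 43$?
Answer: $\frac{15819}{301} \approx 52.555$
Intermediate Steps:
$D{\left(E \right)} = \frac{E}{43}$
$N = \frac{300}{7}$ ($N = - \frac{8}{7} - -44 = - \frac{8}{7} + 44 = \frac{300}{7} \approx 42.857$)
$a{\left(W \right)} = \frac{300}{7} + W$ ($a{\left(W \right)} = W + \frac{300}{7} = \frac{300}{7} + W$)
$D{\left(30 \right)} + a{\left(-19 - \left(-14 - 14\right) \right)} = \frac{1}{43} \cdot 30 + \left(\frac{300}{7} - -9\right) = \frac{30}{43} + \left(\frac{300}{7} - -9\right) = \frac{30}{43} + \left(\frac{300}{7} + \left(-19 + 28\right)\right) = \frac{30}{43} + \left(\frac{300}{7} + 9\right) = \frac{30}{43} + \frac{363}{7} = \frac{15819}{301}$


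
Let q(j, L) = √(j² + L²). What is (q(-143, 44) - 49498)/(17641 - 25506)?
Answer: 49498/7865 - √185/715 ≈ 6.2744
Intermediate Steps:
q(j, L) = √(L² + j²)
(q(-143, 44) - 49498)/(17641 - 25506) = (√(44² + (-143)²) - 49498)/(17641 - 25506) = (√(1936 + 20449) - 49498)/(-7865) = (√22385 - 49498)*(-1/7865) = (11*√185 - 49498)*(-1/7865) = (-49498 + 11*√185)*(-1/7865) = 49498/7865 - √185/715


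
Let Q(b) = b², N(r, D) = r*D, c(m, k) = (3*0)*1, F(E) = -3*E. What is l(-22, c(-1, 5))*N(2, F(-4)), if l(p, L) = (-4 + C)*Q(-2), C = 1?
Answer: -288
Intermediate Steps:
c(m, k) = 0 (c(m, k) = 0*1 = 0)
N(r, D) = D*r
l(p, L) = -12 (l(p, L) = (-4 + 1)*(-2)² = -3*4 = -12)
l(-22, c(-1, 5))*N(2, F(-4)) = -12*(-3*(-4))*2 = -144*2 = -12*24 = -288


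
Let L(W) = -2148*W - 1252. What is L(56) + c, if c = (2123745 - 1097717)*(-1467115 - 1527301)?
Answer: -3072354781188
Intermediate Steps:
L(W) = -1252 - 2148*W
c = -3072354659648 (c = 1026028*(-2994416) = -3072354659648)
L(56) + c = (-1252 - 2148*56) - 3072354659648 = (-1252 - 120288) - 3072354659648 = -121540 - 3072354659648 = -3072354781188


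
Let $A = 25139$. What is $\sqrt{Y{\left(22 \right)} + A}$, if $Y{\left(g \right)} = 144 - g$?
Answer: $\sqrt{25261} \approx 158.94$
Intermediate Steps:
$\sqrt{Y{\left(22 \right)} + A} = \sqrt{\left(144 - 22\right) + 25139} = \sqrt{122 + 25139} = \sqrt{25261}$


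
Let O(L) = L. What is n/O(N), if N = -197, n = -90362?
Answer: 90362/197 ≈ 458.69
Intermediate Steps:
n/O(N) = -90362/(-197) = -90362*(-1/197) = 90362/197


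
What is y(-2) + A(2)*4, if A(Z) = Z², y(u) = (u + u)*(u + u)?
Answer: 32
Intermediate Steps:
y(u) = 4*u² (y(u) = (2*u)*(2*u) = 4*u²)
y(-2) + A(2)*4 = 4*(-2)² + 2²*4 = 4*4 + 4*4 = 16 + 16 = 32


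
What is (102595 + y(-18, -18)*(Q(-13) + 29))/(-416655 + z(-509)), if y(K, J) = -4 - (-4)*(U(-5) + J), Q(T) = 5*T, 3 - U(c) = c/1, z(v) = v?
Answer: -104179/417164 ≈ -0.24973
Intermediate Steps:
U(c) = 3 - c (U(c) = 3 - c/1 = 3 - c)
y(K, J) = 28 + 4*J (y(K, J) = -4 - (-4)*((3 - 1*(-5)) + J) = -4 - (-4)*((3 + 5) + J) = -4 - (-4)*(8 + J) = -4 - (-32 - 4*J) = -4 + (32 + 4*J) = 28 + 4*J)
(102595 + y(-18, -18)*(Q(-13) + 29))/(-416655 + z(-509)) = (102595 + (28 + 4*(-18))*(5*(-13) + 29))/(-416655 - 509) = (102595 + (28 - 72)*(-65 + 29))/(-417164) = (102595 - 44*(-36))*(-1/417164) = (102595 + 1584)*(-1/417164) = 104179*(-1/417164) = -104179/417164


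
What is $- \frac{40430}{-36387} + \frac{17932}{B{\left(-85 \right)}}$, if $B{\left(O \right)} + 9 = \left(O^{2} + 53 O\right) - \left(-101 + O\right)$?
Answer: $\frac{190358}{26073} \approx 7.301$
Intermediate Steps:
$B{\left(O \right)} = 92 + O^{2} + 52 O$ ($B{\left(O \right)} = -9 - \left(-101 - O^{2} - 52 O\right) = -9 + \left(101 + O^{2} + 52 O\right) = 92 + O^{2} + 52 O$)
$- \frac{40430}{-36387} + \frac{17932}{B{\left(-85 \right)}} = - \frac{40430}{-36387} + \frac{17932}{92 + \left(-85\right)^{2} + 52 \left(-85\right)} = \left(-40430\right) \left(- \frac{1}{36387}\right) + \frac{17932}{92 + 7225 - 4420} = \frac{10}{9} + \frac{17932}{2897} = \frac{190358}{26073}$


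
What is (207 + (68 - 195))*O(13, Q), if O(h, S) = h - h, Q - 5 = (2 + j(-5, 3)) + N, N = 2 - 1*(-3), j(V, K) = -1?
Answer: 0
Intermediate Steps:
N = 5 (N = 2 + 3 = 5)
Q = 11 (Q = 5 + ((2 - 1) + 5) = 5 + (1 + 5) = 5 + 6 = 11)
O(h, S) = 0
(207 + (68 - 195))*O(13, Q) = (207 + (68 - 195))*0 = (207 - 127)*0 = 80*0 = 0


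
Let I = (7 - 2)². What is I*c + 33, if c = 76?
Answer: 1933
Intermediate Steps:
I = 25 (I = 5² = 25)
I*c + 33 = 25*76 + 33 = 1900 + 33 = 1933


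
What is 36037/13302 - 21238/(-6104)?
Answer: 17945633/2899836 ≈ 6.1885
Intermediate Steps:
36037/13302 - 21238/(-6104) = 36037*(1/13302) - 21238*(-1/6104) = 36037/13302 + 1517/436 = 17945633/2899836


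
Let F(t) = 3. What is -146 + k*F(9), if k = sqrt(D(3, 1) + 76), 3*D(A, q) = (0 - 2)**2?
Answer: -146 + 2*sqrt(174) ≈ -119.62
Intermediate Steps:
D(A, q) = 4/3 (D(A, q) = (0 - 2)**2/3 = (1/3)*(-2)**2 = (1/3)*4 = 4/3)
k = 2*sqrt(174)/3 (k = sqrt(4/3 + 76) = sqrt(232/3) = 2*sqrt(174)/3 ≈ 8.7939)
-146 + k*F(9) = -146 + (2*sqrt(174)/3)*3 = -146 + 2*sqrt(174)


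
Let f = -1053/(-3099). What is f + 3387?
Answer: 3499122/1033 ≈ 3387.3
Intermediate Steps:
f = 351/1033 (f = -1053*(-1/3099) = 351/1033 ≈ 0.33979)
f + 3387 = 351/1033 + 3387 = 3499122/1033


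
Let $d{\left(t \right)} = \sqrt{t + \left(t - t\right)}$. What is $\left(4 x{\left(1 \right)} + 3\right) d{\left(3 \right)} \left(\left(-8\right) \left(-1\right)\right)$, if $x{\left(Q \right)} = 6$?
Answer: $216 \sqrt{3} \approx 374.12$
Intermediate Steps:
$d{\left(t \right)} = \sqrt{t}$ ($d{\left(t \right)} = \sqrt{t + 0} = \sqrt{t}$)
$\left(4 x{\left(1 \right)} + 3\right) d{\left(3 \right)} \left(\left(-8\right) \left(-1\right)\right) = \left(4 \cdot 6 + 3\right) \sqrt{3} \left(\left(-8\right) \left(-1\right)\right) = \left(24 + 3\right) \sqrt{3} \cdot 8 = 27 \sqrt{3} \cdot 8 = 216 \sqrt{3}$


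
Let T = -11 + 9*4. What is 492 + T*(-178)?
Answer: -3958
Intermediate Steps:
T = 25 (T = -11 + 36 = 25)
492 + T*(-178) = 492 + 25*(-178) = 492 - 4450 = -3958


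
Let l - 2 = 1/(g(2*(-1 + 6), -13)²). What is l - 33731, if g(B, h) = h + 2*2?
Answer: -2732048/81 ≈ -33729.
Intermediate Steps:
g(B, h) = 4 + h (g(B, h) = h + 4 = 4 + h)
l = 163/81 (l = 2 + 1/((4 - 13)²) = 2 + 1/((-9)²) = 2 + 1/81 = 163/81 ≈ 2.0123)
l - 33731 = 163/81 - 33731 = -2732048/81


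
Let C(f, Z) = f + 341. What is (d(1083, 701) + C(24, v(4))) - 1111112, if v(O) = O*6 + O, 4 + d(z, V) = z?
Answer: -1109668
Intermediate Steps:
d(z, V) = -4 + z
v(O) = 7*O (v(O) = 6*O + O = 7*O)
C(f, Z) = 341 + f
(d(1083, 701) + C(24, v(4))) - 1111112 = ((-4 + 1083) + (341 + 24)) - 1111112 = (1079 + 365) - 1111112 = 1444 - 1111112 = -1109668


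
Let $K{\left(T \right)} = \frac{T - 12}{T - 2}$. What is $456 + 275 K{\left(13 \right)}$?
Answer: $481$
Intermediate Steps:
$K{\left(T \right)} = \frac{-12 + T}{-2 + T}$
$456 + 275 K{\left(13 \right)} = 456 + 275 \frac{-12 + 13}{-2 + 13} = 456 + 275 \cdot \frac{1}{11} \cdot 1 = 456 + 275 \cdot \frac{1}{11} = 456 + 25 = 481$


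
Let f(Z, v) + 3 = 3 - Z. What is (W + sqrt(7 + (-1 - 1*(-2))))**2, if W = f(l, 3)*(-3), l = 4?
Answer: 152 + 48*sqrt(2) ≈ 219.88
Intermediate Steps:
f(Z, v) = -Z (f(Z, v) = -3 + (3 - Z) = -Z)
W = 12 (W = -1*4*(-3) = -4*(-3) = 12)
(W + sqrt(7 + (-1 - 1*(-2))))**2 = (12 + sqrt(7 + (-1 - 1*(-2))))**2 = (12 + sqrt(7 + (-1 + 2)))**2 = (12 + sqrt(7 + 1))**2 = (12 + sqrt(8))**2 = (12 + 2*sqrt(2))**2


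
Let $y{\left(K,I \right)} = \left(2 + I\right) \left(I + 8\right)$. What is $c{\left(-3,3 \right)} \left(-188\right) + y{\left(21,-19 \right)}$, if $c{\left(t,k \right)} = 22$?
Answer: $-3949$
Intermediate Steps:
$y{\left(K,I \right)} = \left(2 + I\right) \left(8 + I\right)$
$c{\left(-3,3 \right)} \left(-188\right) + y{\left(21,-19 \right)} = 22 \left(-188\right) + \left(16 + \left(-19\right)^{2} + 10 \left(-19\right)\right) = -4136 + \left(16 + 361 - 190\right) = -4136 + 187 = -3949$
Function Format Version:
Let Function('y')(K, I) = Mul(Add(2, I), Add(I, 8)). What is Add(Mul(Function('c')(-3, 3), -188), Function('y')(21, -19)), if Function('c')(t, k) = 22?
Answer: -3949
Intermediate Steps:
Function('y')(K, I) = Mul(Add(2, I), Add(8, I))
Add(Mul(Function('c')(-3, 3), -188), Function('y')(21, -19)) = Add(Mul(22, -188), Add(16, Pow(-19, 2), Mul(10, -19))) = Add(-4136, Add(16, 361, -190)) = Add(-4136, 187) = -3949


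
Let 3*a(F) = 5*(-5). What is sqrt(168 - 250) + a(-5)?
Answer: -25/3 + I*sqrt(82) ≈ -8.3333 + 9.0554*I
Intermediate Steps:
a(F) = -25/3 (a(F) = (5*(-5))/3 = (1/3)*(-25) = -25/3)
sqrt(168 - 250) + a(-5) = sqrt(168 - 250) - 25/3 = sqrt(-82) - 25/3 = I*sqrt(82) - 25/3 = -25/3 + I*sqrt(82)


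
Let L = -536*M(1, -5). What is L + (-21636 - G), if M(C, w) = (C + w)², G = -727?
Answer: -29485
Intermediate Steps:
L = -8576 (L = -536*(1 - 5)² = -536*(-4)² = -536*16 = -8576)
L + (-21636 - G) = -8576 + (-21636 - 1*(-727)) = -8576 + (-21636 + 727) = -8576 - 20909 = -29485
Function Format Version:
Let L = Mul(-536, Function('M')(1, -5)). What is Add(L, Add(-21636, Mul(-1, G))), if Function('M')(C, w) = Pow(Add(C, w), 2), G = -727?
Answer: -29485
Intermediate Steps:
L = -8576 (L = Mul(-536, Pow(Add(1, -5), 2)) = Mul(-536, Pow(-4, 2)) = Mul(-536, 16) = -8576)
Add(L, Add(-21636, Mul(-1, G))) = Add(-8576, Add(-21636, Mul(-1, -727))) = Add(-8576, Add(-21636, 727)) = Add(-8576, -20909) = -29485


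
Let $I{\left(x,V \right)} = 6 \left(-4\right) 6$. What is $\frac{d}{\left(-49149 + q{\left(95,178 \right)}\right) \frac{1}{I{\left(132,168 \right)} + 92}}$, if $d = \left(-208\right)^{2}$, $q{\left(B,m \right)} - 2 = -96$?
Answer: $\frac{2249728}{49243} \approx 45.686$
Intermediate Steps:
$I{\left(x,V \right)} = -144$ ($I{\left(x,V \right)} = \left(-24\right) 6 = -144$)
$q{\left(B,m \right)} = -94$ ($q{\left(B,m \right)} = 2 - 96 = -94$)
$d = 43264$
$\frac{d}{\left(-49149 + q{\left(95,178 \right)}\right) \frac{1}{I{\left(132,168 \right)} + 92}} = \frac{43264}{\left(-49149 - 94\right) \frac{1}{-144 + 92}} = \frac{43264}{\left(-49243\right) \frac{1}{-52}} = \frac{43264}{\left(-49243\right) \left(- \frac{1}{52}\right)} = \frac{43264}{\frac{49243}{52}} = 43264 \cdot \frac{52}{49243} = \frac{2249728}{49243}$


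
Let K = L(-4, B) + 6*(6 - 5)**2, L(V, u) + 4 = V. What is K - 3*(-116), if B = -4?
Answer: 346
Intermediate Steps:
L(V, u) = -4 + V
K = -2 (K = (-4 - 4) + 6*(6 - 5)**2 = -8 + 6*1**2 = -8 + 6*1 = -8 + 6 = -2)
K - 3*(-116) = -2 - 3*(-116) = -2 + 348 = 346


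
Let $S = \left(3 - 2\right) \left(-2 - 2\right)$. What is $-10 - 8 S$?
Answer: $22$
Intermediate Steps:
$S = -4$ ($S = 1 \left(-4\right) = -4$)
$-10 - 8 S = -10 - -32 = -10 + 32 = 22$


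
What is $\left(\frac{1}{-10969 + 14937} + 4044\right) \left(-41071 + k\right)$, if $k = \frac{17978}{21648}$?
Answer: $- \frac{7133408855994395}{42949632} \approx -1.6609 \cdot 10^{8}$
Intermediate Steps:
$k = \frac{8989}{10824}$ ($k = 17978 \cdot \frac{1}{21648} = \frac{8989}{10824} \approx 0.83047$)
$\left(\frac{1}{-10969 + 14937} + 4044\right) \left(-41071 + k\right) = \left(\frac{1}{-10969 + 14937} + 4044\right) \left(-41071 + \frac{8989}{10824}\right) = \left(\frac{1}{3968} + 4044\right) \left(- \frac{444543515}{10824}\right) = \frac{16046593}{3968} \left(- \frac{444543515}{10824}\right) = - \frac{7133408855994395}{42949632}$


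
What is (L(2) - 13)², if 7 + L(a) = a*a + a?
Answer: 196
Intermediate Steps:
L(a) = -7 + a + a² (L(a) = -7 + (a*a + a) = -7 + (a² + a) = -7 + (a + a²) = -7 + a + a²)
(L(2) - 13)² = ((-7 + 2 + 2²) - 13)² = ((-7 + 2 + 4) - 13)² = (-1 - 13)² = (-14)² = 196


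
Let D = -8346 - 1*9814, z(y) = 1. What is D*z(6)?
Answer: -18160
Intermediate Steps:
D = -18160 (D = -8346 - 9814 = -18160)
D*z(6) = -18160*1 = -18160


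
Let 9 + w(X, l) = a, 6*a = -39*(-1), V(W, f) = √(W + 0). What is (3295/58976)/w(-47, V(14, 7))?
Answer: -659/29488 ≈ -0.022348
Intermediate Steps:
V(W, f) = √W
a = 13/2 (a = (-39*(-1))/6 = (⅙)*39 = 13/2 ≈ 6.5000)
w(X, l) = -5/2 (w(X, l) = -9 + 13/2 = -5/2)
(3295/58976)/w(-47, V(14, 7)) = (3295/58976)/(-5/2) = (3295*(1/58976))*(-⅖) = (3295/58976)*(-⅖) = -659/29488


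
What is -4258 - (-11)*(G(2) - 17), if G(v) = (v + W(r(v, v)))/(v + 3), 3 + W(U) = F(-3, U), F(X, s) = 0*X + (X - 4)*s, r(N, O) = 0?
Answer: -22236/5 ≈ -4447.2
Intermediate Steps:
F(X, s) = s*(-4 + X) (F(X, s) = 0 + (-4 + X)*s = 0 + s*(-4 + X) = s*(-4 + X))
W(U) = -3 - 7*U (W(U) = -3 + U*(-4 - 3) = -3 + U*(-7) = -3 - 7*U)
G(v) = (-3 + v)/(3 + v) (G(v) = (v + (-3 - 7*0))/(v + 3) = (v + (-3 + 0))/(3 + v) = (v - 3)/(3 + v) = (-3 + v)/(3 + v))
-4258 - (-11)*(G(2) - 17) = -4258 - (-11)*((-3 + 2)/(3 + 2) - 17) = -4258 - (-11)*(-1/5 - 17) = -4258 - (-11)*((⅕)*(-1) - 17) = -4258 - (-11)*(-⅕ - 17) = -4258 - (-11)*(-86)/5 = -4258 - 1*946/5 = -4258 - 946/5 = -22236/5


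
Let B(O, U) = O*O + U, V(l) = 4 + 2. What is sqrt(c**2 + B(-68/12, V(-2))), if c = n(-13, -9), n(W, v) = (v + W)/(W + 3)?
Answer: 8*sqrt(151)/15 ≈ 6.5537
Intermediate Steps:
n(W, v) = (W + v)/(3 + W)
V(l) = 6
c = 11/5 (c = (-13 - 9)/(3 - 13) = -22/(-10) = -1/10*(-22) = 11/5 ≈ 2.2000)
B(O, U) = U + O**2 (B(O, U) = O**2 + U = U + O**2)
sqrt(c**2 + B(-68/12, V(-2))) = sqrt((11/5)**2 + (6 + (-68/12)**2)) = sqrt(121/25 + (6 + (-68*1/12)**2)) = sqrt(121/25 + (6 + (-17/3)**2)) = sqrt(121/25 + (6 + 289/9)) = sqrt(121/25 + 343/9) = sqrt(9664/225) = 8*sqrt(151)/15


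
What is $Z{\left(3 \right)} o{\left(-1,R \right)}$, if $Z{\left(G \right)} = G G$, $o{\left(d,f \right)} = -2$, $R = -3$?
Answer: $-18$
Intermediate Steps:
$Z{\left(G \right)} = G^{2}$
$Z{\left(3 \right)} o{\left(-1,R \right)} = 3^{2} \left(-2\right) = 9 \left(-2\right) = -18$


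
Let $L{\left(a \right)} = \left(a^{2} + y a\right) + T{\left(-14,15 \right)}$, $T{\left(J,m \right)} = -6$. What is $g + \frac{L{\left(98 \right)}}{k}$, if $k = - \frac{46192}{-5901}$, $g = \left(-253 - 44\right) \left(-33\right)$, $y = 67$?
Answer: $\frac{137027889}{11548} \approx 11866.0$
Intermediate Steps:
$L{\left(a \right)} = -6 + a^{2} + 67 a$ ($L{\left(a \right)} = \left(a^{2} + 67 a\right) - 6 = -6 + a^{2} + 67 a$)
$g = 9801$ ($g = \left(-297\right) \left(-33\right) = 9801$)
$k = \frac{46192}{5901}$ ($k = \left(-46192\right) \left(- \frac{1}{5901}\right) = \frac{46192}{5901} \approx 7.8278$)
$g + \frac{L{\left(98 \right)}}{k} = 9801 + \frac{-6 + 98^{2} + 67 \cdot 98}{\frac{46192}{5901}} = 9801 + \left(-6 + 9604 + 6566\right) \frac{5901}{46192} = 9801 + 16164 \cdot \frac{5901}{46192} = 9801 + \frac{23845941}{11548} = \frac{137027889}{11548}$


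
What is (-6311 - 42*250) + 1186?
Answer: -15625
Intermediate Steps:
(-6311 - 42*250) + 1186 = (-6311 - 10500) + 1186 = -16811 + 1186 = -15625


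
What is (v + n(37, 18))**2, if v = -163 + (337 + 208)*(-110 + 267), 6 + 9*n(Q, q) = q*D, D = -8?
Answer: 65615896336/9 ≈ 7.2907e+9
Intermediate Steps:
n(Q, q) = -2/3 - 8*q/9 (n(Q, q) = -2/3 + (q*(-8))/9 = -2/3 + (-8*q)/9 = -2/3 - 8*q/9)
v = 85402 (v = -163 + 545*157 = -163 + 85565 = 85402)
(v + n(37, 18))**2 = (85402 + (-2/3 - 8/9*18))**2 = (85402 + (-2/3 - 16))**2 = (85402 - 50/3)**2 = (256156/3)**2 = 65615896336/9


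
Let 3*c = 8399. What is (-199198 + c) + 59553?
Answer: -410536/3 ≈ -1.3685e+5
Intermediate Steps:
c = 8399/3 (c = (1/3)*8399 = 8399/3 ≈ 2799.7)
(-199198 + c) + 59553 = (-199198 + 8399/3) + 59553 = -589195/3 + 59553 = -410536/3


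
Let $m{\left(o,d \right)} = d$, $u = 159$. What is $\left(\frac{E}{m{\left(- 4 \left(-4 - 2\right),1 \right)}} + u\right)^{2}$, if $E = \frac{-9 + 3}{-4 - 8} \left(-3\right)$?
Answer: $\frac{99225}{4} \approx 24806.0$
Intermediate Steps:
$E = - \frac{3}{2}$ ($E = - \frac{6}{-12} \left(-3\right) = \left(-6\right) \left(- \frac{1}{12}\right) \left(-3\right) = \frac{1}{2} \left(-3\right) = - \frac{3}{2} \approx -1.5$)
$\left(\frac{E}{m{\left(- 4 \left(-4 - 2\right),1 \right)}} + u\right)^{2} = \left(- \frac{3}{2 \cdot 1} + 159\right)^{2} = \left(\left(- \frac{3}{2}\right) 1 + 159\right)^{2} = \left(- \frac{3}{2} + 159\right)^{2} = \left(\frac{315}{2}\right)^{2} = \frac{99225}{4}$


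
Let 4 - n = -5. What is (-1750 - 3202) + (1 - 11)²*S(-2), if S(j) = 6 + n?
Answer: -3452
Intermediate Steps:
n = 9 (n = 4 - 1*(-5) = 4 + 5 = 9)
S(j) = 15 (S(j) = 6 + 9 = 15)
(-1750 - 3202) + (1 - 11)²*S(-2) = (-1750 - 3202) + (1 - 11)²*15 = -4952 + (-10)²*15 = -4952 + 100*15 = -4952 + 1500 = -3452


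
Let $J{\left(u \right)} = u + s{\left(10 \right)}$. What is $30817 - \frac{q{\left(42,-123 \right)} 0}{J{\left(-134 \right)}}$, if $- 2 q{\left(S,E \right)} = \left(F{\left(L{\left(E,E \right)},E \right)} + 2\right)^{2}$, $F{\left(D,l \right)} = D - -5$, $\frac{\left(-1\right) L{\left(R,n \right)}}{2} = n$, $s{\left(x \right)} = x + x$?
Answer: $30817$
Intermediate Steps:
$s{\left(x \right)} = 2 x$
$J{\left(u \right)} = 20 + u$ ($J{\left(u \right)} = u + 2 \cdot 10 = u + 20 = 20 + u$)
$L{\left(R,n \right)} = - 2 n$
$F{\left(D,l \right)} = 5 + D$ ($F{\left(D,l \right)} = D + 5 = 5 + D$)
$q{\left(S,E \right)} = - \frac{\left(7 - 2 E\right)^{2}}{2}$ ($q{\left(S,E \right)} = - \frac{\left(\left(5 - 2 E\right) + 2\right)^{2}}{2} = - \frac{\left(7 - 2 E\right)^{2}}{2}$)
$30817 - \frac{q{\left(42,-123 \right)} 0}{J{\left(-134 \right)}} = 30817 - \frac{- \frac{\left(-7 + 2 \left(-123\right)\right)^{2}}{2} \cdot 0}{20 - 134} = 30817 - \frac{- \frac{\left(-7 - 246\right)^{2}}{2} \cdot 0}{-114} = 30817 - - \frac{\left(-253\right)^{2}}{2} \cdot 0 \left(- \frac{1}{114}\right) = 30817 - \left(- \frac{1}{2}\right) 64009 \cdot 0 \left(- \frac{1}{114}\right) = 30817 - \left(- \frac{64009}{2}\right) 0 \left(- \frac{1}{114}\right) = 30817 - 0 \left(- \frac{1}{114}\right) = 30817 - 0 = 30817 + 0 = 30817$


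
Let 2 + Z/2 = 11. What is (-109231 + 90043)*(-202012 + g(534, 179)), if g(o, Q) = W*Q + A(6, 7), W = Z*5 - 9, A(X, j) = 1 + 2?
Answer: 3597941880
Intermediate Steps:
Z = 18 (Z = -4 + 2*11 = -4 + 22 = 18)
A(X, j) = 3
W = 81 (W = 18*5 - 9 = 90 - 9 = 81)
g(o, Q) = 3 + 81*Q (g(o, Q) = 81*Q + 3 = 3 + 81*Q)
(-109231 + 90043)*(-202012 + g(534, 179)) = (-109231 + 90043)*(-202012 + (3 + 81*179)) = -19188*(-202012 + (3 + 14499)) = -19188*(-202012 + 14502) = -19188*(-187510) = 3597941880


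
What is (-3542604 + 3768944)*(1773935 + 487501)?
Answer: 511853424240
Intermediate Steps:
(-3542604 + 3768944)*(1773935 + 487501) = 226340*2261436 = 511853424240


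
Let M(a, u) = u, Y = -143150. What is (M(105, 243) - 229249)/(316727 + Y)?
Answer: -229006/173577 ≈ -1.3193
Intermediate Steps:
(M(105, 243) - 229249)/(316727 + Y) = (243 - 229249)/(316727 - 143150) = -229006/173577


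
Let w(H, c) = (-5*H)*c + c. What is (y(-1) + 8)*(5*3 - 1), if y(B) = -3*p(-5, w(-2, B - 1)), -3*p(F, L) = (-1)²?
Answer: 126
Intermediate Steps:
w(H, c) = c - 5*H*c (w(H, c) = -5*H*c + c = c - 5*H*c)
p(F, L) = -⅓ (p(F, L) = -⅓*(-1)² = -⅓*1 = -⅓)
y(B) = 1 (y(B) = -3*(-⅓) = 1)
(y(-1) + 8)*(5*3 - 1) = (1 + 8)*(5*3 - 1) = 9*(15 - 1) = 9*14 = 126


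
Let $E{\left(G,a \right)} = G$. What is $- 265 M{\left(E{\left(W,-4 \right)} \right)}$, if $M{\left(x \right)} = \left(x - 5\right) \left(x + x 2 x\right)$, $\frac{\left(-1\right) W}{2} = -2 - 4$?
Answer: $-556500$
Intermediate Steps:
$W = 12$ ($W = - 2 \left(-2 - 4\right) = \left(-2\right) \left(-6\right) = 12$)
$M{\left(x \right)} = \left(-5 + x\right) \left(x + 2 x^{2}\right)$ ($M{\left(x \right)} = \left(-5 + x\right) \left(x + 2 x x\right) = \left(-5 + x\right) \left(x + 2 x^{2}\right)$)
$- 265 M{\left(E{\left(W,-4 \right)} \right)} = - 265 \cdot 12 \left(-5 - 108 + 2 \cdot 12^{2}\right) = - 265 \cdot 12 \left(-5 - 108 + 2 \cdot 144\right) = - 265 \cdot 12 \left(-5 - 108 + 288\right) = - 265 \cdot 12 \cdot 175 = \left(-265\right) 2100 = -556500$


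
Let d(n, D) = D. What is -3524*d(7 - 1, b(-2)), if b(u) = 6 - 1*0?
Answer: -21144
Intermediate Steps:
b(u) = 6 (b(u) = 6 + 0 = 6)
-3524*d(7 - 1, b(-2)) = -3524*6 = -21144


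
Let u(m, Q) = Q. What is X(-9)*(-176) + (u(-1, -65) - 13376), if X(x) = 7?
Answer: -14673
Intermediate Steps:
X(-9)*(-176) + (u(-1, -65) - 13376) = 7*(-176) + (-65 - 13376) = -1232 - 13441 = -14673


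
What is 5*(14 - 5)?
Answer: 45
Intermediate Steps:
5*(14 - 5) = 5*9 = 45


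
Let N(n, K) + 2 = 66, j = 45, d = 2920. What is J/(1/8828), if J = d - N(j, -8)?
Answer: 25212768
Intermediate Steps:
N(n, K) = 64 (N(n, K) = -2 + 66 = 64)
J = 2856 (J = 2920 - 1*64 = 2920 - 64 = 2856)
J/(1/8828) = 2856/(1/8828) = 2856*8828 = 25212768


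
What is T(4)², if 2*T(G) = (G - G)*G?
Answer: 0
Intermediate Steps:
T(G) = 0 (T(G) = ((G - G)*G)/2 = (0*G)/2 = (½)*0 = 0)
T(4)² = 0² = 0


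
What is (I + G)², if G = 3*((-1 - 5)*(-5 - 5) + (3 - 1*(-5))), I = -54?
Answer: 22500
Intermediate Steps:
G = 204 (G = 3*(-6*(-10) + (3 + 5)) = 3*(60 + 8) = 3*68 = 204)
(I + G)² = (-54 + 204)² = 150² = 22500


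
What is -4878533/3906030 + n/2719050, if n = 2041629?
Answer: -88171850513/177011514525 ≈ -0.49811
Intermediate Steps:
-4878533/3906030 + n/2719050 = -4878533/3906030 + 2041629/2719050 = -4878533*1/3906030 + 2041629*(1/2719050) = -4878533/3906030 + 680543/906350 = -88171850513/177011514525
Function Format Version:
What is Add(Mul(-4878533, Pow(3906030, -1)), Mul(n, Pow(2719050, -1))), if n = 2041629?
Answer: Rational(-88171850513, 177011514525) ≈ -0.49811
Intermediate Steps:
Add(Mul(-4878533, Pow(3906030, -1)), Mul(n, Pow(2719050, -1))) = Add(Mul(-4878533, Pow(3906030, -1)), Mul(2041629, Pow(2719050, -1))) = Add(Mul(-4878533, Rational(1, 3906030)), Mul(2041629, Rational(1, 2719050))) = Add(Rational(-4878533, 3906030), Rational(680543, 906350)) = Rational(-88171850513, 177011514525)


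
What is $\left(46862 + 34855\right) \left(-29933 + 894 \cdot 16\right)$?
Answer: $-1277154993$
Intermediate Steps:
$\left(46862 + 34855\right) \left(-29933 + 894 \cdot 16\right) = 81717 \left(-29933 + 14304\right) = 81717 \left(-15629\right) = -1277154993$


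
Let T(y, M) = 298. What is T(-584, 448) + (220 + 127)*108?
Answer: 37774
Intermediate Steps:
T(-584, 448) + (220 + 127)*108 = 298 + (220 + 127)*108 = 298 + 347*108 = 298 + 37476 = 37774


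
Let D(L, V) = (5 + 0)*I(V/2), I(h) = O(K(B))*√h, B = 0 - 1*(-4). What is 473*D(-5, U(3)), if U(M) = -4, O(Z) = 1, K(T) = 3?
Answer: 2365*I*√2 ≈ 3344.6*I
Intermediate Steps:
B = 4 (B = 0 + 4 = 4)
I(h) = √h (I(h) = 1*√h = √h)
D(L, V) = 5*√2*√V/2 (D(L, V) = (5 + 0)*√(V/2) = 5*√(V*(½)) = 5*√(V/2) = 5*(√2*√V/2) = 5*√2*√V/2)
473*D(-5, U(3)) = 473*(5*√2*√(-4)/2) = 473*(5*√2*(2*I)/2) = 473*(5*I*√2) = 2365*I*√2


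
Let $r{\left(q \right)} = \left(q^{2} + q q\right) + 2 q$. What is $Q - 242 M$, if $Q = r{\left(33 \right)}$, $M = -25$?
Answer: $8294$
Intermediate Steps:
$r{\left(q \right)} = 2 q + 2 q^{2}$ ($r{\left(q \right)} = \left(q^{2} + q^{2}\right) + 2 q = 2 q^{2} + 2 q = 2 q + 2 q^{2}$)
$Q = 2244$ ($Q = 2 \cdot 33 \left(1 + 33\right) = 2 \cdot 33 \cdot 34 = 2244$)
$Q - 242 M = 2244 - -6050 = 2244 + 6050 = 8294$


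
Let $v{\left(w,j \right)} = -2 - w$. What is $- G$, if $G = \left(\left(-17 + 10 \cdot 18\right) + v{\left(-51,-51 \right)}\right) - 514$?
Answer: $302$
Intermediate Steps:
$G = -302$ ($G = \left(\left(-17 + 10 \cdot 18\right) - -49\right) - 514 = \left(\left(-17 + 180\right) + \left(-2 + 51\right)\right) - 514 = \left(163 + 49\right) - 514 = 212 - 514 = -302$)
$- G = \left(-1\right) \left(-302\right) = 302$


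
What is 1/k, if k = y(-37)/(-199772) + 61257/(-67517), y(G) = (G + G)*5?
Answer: -6744003062/6106226057 ≈ -1.1044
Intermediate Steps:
y(G) = 10*G (y(G) = (2*G)*5 = 10*G)
k = -6106226057/6744003062 (k = (10*(-37))/(-199772) + 61257/(-67517) = -370*(-1/199772) + 61257*(-1/67517) = 185/99886 - 61257/67517 = -6106226057/6744003062 ≈ -0.90543)
1/k = 1/(-6106226057/6744003062) = -6744003062/6106226057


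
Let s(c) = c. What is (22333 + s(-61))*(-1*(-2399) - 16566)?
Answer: -315527424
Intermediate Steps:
(22333 + s(-61))*(-1*(-2399) - 16566) = (22333 - 61)*(-1*(-2399) - 16566) = 22272*(2399 - 16566) = 22272*(-14167) = -315527424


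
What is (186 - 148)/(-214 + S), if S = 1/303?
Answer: -11514/64841 ≈ -0.17757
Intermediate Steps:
S = 1/303 ≈ 0.0033003
(186 - 148)/(-214 + S) = (186 - 148)/(-214 + 1/303) = 38/(-64841/303) = 38*(-303/64841) = -11514/64841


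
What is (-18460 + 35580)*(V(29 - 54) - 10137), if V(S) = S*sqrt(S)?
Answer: -173545440 - 2140000*I ≈ -1.7355e+8 - 2.14e+6*I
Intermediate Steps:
V(S) = S**(3/2)
(-18460 + 35580)*(V(29 - 54) - 10137) = (-18460 + 35580)*((29 - 54)**(3/2) - 10137) = 17120*((-25)**(3/2) - 10137) = 17120*(-125*I - 10137) = 17120*(-10137 - 125*I) = -173545440 - 2140000*I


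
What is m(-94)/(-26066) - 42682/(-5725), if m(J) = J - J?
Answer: 42682/5725 ≈ 7.4554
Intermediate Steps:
m(J) = 0
m(-94)/(-26066) - 42682/(-5725) = 0/(-26066) - 42682/(-5725) = 0*(-1/26066) - 42682*(-1/5725) = 0 + 42682/5725 = 42682/5725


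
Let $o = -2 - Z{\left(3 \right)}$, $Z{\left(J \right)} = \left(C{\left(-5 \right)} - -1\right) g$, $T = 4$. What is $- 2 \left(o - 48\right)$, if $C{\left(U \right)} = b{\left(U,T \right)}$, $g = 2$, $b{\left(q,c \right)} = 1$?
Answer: $108$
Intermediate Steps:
$C{\left(U \right)} = 1$
$Z{\left(J \right)} = 4$ ($Z{\left(J \right)} = \left(1 - -1\right) 2 = \left(1 + \left(-2 + 3\right)\right) 2 = \left(1 + 1\right) 2 = 2 \cdot 2 = 4$)
$o = -6$ ($o = -2 - 4 = -6$)
$- 2 \left(o - 48\right) = - 2 \left(-6 - 48\right) = \left(-2\right) \left(-54\right) = 108$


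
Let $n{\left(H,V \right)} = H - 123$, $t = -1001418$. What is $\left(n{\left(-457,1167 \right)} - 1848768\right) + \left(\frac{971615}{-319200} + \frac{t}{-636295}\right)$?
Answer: $- \frac{1365864717395683}{738564960} \approx -1.8494 \cdot 10^{6}$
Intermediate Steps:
$n{\left(H,V \right)} = -123 + H$
$\left(n{\left(-457,1167 \right)} - 1848768\right) + \left(\frac{971615}{-319200} + \frac{t}{-636295}\right) = \left(\left(-123 - 457\right) - 1848768\right) + \left(\frac{971615}{-319200} - \frac{1001418}{-636295}\right) = \left(-580 - 1848768\right) + \left(971615 \left(- \frac{1}{319200}\right) - - \frac{91038}{57845}\right) = -1849348 + \left(- \frac{194323}{63840} + \frac{91038}{57845}\right) = -1849348 - \frac{1085749603}{738564960} = - \frac{1365864717395683}{738564960}$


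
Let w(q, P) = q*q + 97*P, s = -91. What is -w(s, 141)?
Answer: -21958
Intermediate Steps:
w(q, P) = q² + 97*P
-w(s, 141) = -((-91)² + 97*141) = -(8281 + 13677) = -1*21958 = -21958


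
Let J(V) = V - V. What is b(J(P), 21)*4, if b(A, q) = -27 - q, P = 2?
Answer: -192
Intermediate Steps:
J(V) = 0
b(J(P), 21)*4 = (-27 - 1*21)*4 = (-27 - 21)*4 = -48*4 = -192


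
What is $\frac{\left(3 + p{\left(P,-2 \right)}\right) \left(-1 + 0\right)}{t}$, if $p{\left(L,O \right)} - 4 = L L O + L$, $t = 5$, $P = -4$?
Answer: $\frac{29}{5} \approx 5.8$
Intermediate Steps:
$p{\left(L,O \right)} = 4 + L + O L^{2}$ ($p{\left(L,O \right)} = 4 + \left(L L O + L\right) = 4 + \left(L^{2} O + L\right) = 4 + \left(O L^{2} + L\right) = 4 + \left(L + O L^{2}\right) = 4 + L + O L^{2}$)
$\frac{\left(3 + p{\left(P,-2 \right)}\right) \left(-1 + 0\right)}{t} = \frac{\left(3 - 32\right) \left(-1 + 0\right)}{5} = \frac{\left(3 - 32\right) \left(-1\right)}{5} = \frac{\left(-29\right) \left(-1\right)}{5} = \frac{1}{5} \cdot 29 = \frac{29}{5}$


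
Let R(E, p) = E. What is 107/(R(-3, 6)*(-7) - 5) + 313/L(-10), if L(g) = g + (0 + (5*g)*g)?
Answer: 28719/3920 ≈ 7.3263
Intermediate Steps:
L(g) = g + 5*g**2 (L(g) = g + (0 + 5*g**2) = g + 5*g**2)
107/(R(-3, 6)*(-7) - 5) + 313/L(-10) = 107/(-3*(-7) - 5) + 313/((-10*(1 + 5*(-10)))) = 107/(21 - 5) + 313/((-10*(1 - 50))) = 107/16 + 313/((-10*(-49))) = 107*(1/16) + 313/490 = 107/16 + 313*(1/490) = 107/16 + 313/490 = 28719/3920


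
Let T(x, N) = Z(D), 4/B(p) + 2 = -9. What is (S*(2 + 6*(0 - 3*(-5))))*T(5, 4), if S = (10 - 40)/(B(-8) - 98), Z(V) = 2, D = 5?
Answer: 30360/541 ≈ 56.118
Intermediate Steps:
B(p) = -4/11 (B(p) = 4/(-2 - 9) = 4/(-11) = 4*(-1/11) = -4/11)
T(x, N) = 2
S = 165/541 (S = (10 - 40)/(-4/11 - 98) = -30/(-1082/11) = -30*(-11/1082) = 165/541 ≈ 0.30499)
(S*(2 + 6*(0 - 3*(-5))))*T(5, 4) = (165*(2 + 6*(0 - 3*(-5)))/541)*2 = (165*(2 + 6*(0 + 15))/541)*2 = (165*(2 + 6*15)/541)*2 = (165*(2 + 90)/541)*2 = ((165/541)*92)*2 = (15180/541)*2 = 30360/541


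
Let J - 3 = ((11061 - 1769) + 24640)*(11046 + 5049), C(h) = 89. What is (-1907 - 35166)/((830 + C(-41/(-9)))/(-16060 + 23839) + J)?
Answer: -288390867/4248388389916 ≈ -6.7882e-5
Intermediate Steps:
J = 546135543 (J = 3 + ((11061 - 1769) + 24640)*(11046 + 5049) = 3 + (9292 + 24640)*16095 = 3 + 33932*16095 = 3 + 546135540 = 546135543)
(-1907 - 35166)/((830 + C(-41/(-9)))/(-16060 + 23839) + J) = (-1907 - 35166)/((830 + 89)/(-16060 + 23839) + 546135543) = -37073/(919/7779 + 546135543) = -37073/4248388389916/7779 = -37073*7779/4248388389916 = -288390867/4248388389916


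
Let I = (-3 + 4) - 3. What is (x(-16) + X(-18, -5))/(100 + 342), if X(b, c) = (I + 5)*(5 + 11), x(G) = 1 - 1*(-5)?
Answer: 27/221 ≈ 0.12217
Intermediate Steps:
x(G) = 6 (x(G) = 1 + 5 = 6)
I = -2 (I = 1 - 3 = -2)
X(b, c) = 48 (X(b, c) = (-2 + 5)*(5 + 11) = 3*16 = 48)
(x(-16) + X(-18, -5))/(100 + 342) = (6 + 48)/(100 + 342) = 54/442 = 54*(1/442) = 27/221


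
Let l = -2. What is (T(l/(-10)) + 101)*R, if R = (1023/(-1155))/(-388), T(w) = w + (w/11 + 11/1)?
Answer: 47833/186725 ≈ 0.25617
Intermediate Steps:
T(w) = 11 + 12*w/11 (T(w) = w + (w*(1/11) + 11*1) = w + (w/11 + 11) = w + (11 + w/11) = 11 + 12*w/11)
R = 31/13580 (R = (1023*(-1/1155))*(-1/388) = -31/35*(-1/388) = 31/13580 ≈ 0.0022828)
(T(l/(-10)) + 101)*R = ((11 + 12*(-2/(-10))/11) + 101)*(31/13580) = ((11 + 12*(-⅒*(-2))/11) + 101)*(31/13580) = ((11 + (12/11)*(⅕)) + 101)*(31/13580) = ((11 + 12/55) + 101)*(31/13580) = (617/55 + 101)*(31/13580) = (6172/55)*(31/13580) = 47833/186725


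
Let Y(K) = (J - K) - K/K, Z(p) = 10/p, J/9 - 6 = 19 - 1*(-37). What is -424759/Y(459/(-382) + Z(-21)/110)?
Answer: -37481583678/49257205 ≈ -760.94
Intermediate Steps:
J = 558 (J = 54 + 9*(19 - 1*(-37)) = 54 + 9*(19 + 37) = 54 + 9*56 = 54 + 504 = 558)
Y(K) = 557 - K (Y(K) = (558 - K) - K/K = (558 - K) - 1*1 = (558 - K) - 1 = 557 - K)
-424759/Y(459/(-382) + Z(-21)/110) = -424759/(557 - (459/(-382) + (10/(-21))/110)) = -424759/(557 - (459*(-1/382) + (10*(-1/21))*(1/110))) = -424759/(557 - (-459/382 - 10/21*1/110)) = -424759/(557 - (-459/382 - 1/231)) = -424759/(557 - 1*(-106411/88242)) = -424759/(557 + 106411/88242) = -424759/49257205/88242 = -424759*88242/49257205 = -37481583678/49257205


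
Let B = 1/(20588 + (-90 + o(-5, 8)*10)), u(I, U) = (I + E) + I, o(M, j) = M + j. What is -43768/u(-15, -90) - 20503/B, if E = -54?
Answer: -8838586322/21 ≈ -4.2088e+8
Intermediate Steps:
u(I, U) = -54 + 2*I (u(I, U) = (I - 54) + I = (-54 + I) + I = -54 + 2*I)
B = 1/20528 (B = 1/(20588 + (-90 + (-5 + 8)*10)) = 1/(20588 + (-90 + 3*10)) = 1/(20588 + (-90 + 30)) = 1/(20588 - 60) = 1/20528 ≈ 4.8714e-5)
-43768/u(-15, -90) - 20503/B = -43768/(-54 + 2*(-15)) - 20503/1/20528 = -43768/(-54 - 30) - 20503*20528 = -43768/(-84) - 420885584 = -43768*(-1/84) - 420885584 = 10942/21 - 420885584 = -8838586322/21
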